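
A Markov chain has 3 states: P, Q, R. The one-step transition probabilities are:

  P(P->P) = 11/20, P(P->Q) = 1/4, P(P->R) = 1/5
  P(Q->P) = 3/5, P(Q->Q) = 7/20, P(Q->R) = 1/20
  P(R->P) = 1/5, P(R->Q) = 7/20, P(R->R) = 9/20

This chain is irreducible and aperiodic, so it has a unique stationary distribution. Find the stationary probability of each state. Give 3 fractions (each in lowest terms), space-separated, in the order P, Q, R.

Answer: 34/69 83/276 19/92

Derivation:
The stationary distribution satisfies pi = pi * P, i.e.:
  pi_P = 11/20*pi_P + 3/5*pi_Q + 1/5*pi_R
  pi_Q = 1/4*pi_P + 7/20*pi_Q + 7/20*pi_R
  pi_R = 1/5*pi_P + 1/20*pi_Q + 9/20*pi_R
with normalization: pi_P + pi_Q + pi_R = 1.

Using the first 2 balance equations plus normalization, the linear system A*pi = b is:
  [-9/20, 3/5, 1/5] . pi = 0
  [1/4, -13/20, 7/20] . pi = 0
  [1, 1, 1] . pi = 1

Solving yields:
  pi_P = 34/69
  pi_Q = 83/276
  pi_R = 19/92

Verification (pi * P):
  34/69*11/20 + 83/276*3/5 + 19/92*1/5 = 34/69 = pi_P  (ok)
  34/69*1/4 + 83/276*7/20 + 19/92*7/20 = 83/276 = pi_Q  (ok)
  34/69*1/5 + 83/276*1/20 + 19/92*9/20 = 19/92 = pi_R  (ok)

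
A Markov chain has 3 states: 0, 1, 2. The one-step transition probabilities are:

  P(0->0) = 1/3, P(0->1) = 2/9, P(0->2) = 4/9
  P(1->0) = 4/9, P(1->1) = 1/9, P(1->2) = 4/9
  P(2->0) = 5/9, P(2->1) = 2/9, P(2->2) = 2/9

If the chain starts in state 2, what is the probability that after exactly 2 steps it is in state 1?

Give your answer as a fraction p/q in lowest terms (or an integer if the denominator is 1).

Answer: 16/81

Derivation:
Computing P^2 by repeated multiplication:
P^1 =
  0: [1/3, 2/9, 4/9]
  1: [4/9, 1/9, 4/9]
  2: [5/9, 2/9, 2/9]
P^2 =
  0: [37/81, 16/81, 28/81]
  1: [4/9, 17/81, 28/81]
  2: [11/27, 16/81, 32/81]

(P^2)[2 -> 1] = 16/81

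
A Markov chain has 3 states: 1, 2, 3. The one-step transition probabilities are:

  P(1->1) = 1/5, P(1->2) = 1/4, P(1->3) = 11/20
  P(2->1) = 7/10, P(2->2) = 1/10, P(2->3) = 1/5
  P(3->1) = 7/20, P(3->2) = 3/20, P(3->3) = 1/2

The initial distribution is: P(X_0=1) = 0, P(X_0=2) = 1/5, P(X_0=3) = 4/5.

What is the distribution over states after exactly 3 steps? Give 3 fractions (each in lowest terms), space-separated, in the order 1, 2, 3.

Propagating the distribution step by step (d_{t+1} = d_t * P):
d_0 = (1=0, 2=1/5, 3=4/5)
  d_1[1] = 0*1/5 + 1/5*7/10 + 4/5*7/20 = 21/50
  d_1[2] = 0*1/4 + 1/5*1/10 + 4/5*3/20 = 7/50
  d_1[3] = 0*11/20 + 1/5*1/5 + 4/5*1/2 = 11/25
d_1 = (1=21/50, 2=7/50, 3=11/25)
  d_2[1] = 21/50*1/5 + 7/50*7/10 + 11/25*7/20 = 42/125
  d_2[2] = 21/50*1/4 + 7/50*1/10 + 11/25*3/20 = 37/200
  d_2[3] = 21/50*11/20 + 7/50*1/5 + 11/25*1/2 = 479/1000
d_2 = (1=42/125, 2=37/200, 3=479/1000)
  d_3[1] = 42/125*1/5 + 37/200*7/10 + 479/1000*7/20 = 7287/20000
  d_3[2] = 42/125*1/4 + 37/200*1/10 + 479/1000*3/20 = 3487/20000
  d_3[3] = 42/125*11/20 + 37/200*1/5 + 479/1000*1/2 = 4613/10000
d_3 = (1=7287/20000, 2=3487/20000, 3=4613/10000)

Answer: 7287/20000 3487/20000 4613/10000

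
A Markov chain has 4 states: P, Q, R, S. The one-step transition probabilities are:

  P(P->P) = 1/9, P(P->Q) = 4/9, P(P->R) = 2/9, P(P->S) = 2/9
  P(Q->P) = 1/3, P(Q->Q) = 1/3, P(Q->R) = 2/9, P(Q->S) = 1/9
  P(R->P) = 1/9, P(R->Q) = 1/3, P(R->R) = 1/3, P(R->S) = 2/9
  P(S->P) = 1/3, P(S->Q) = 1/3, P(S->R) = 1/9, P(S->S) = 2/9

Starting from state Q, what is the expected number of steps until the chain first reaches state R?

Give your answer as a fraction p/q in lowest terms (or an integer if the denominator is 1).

Answer: 44/9

Derivation:
Let h_i = expected steps to first reach R from state i.
Boundary: h_R = 0.
First-step equations for the other states:
  h_P = 1 + 1/9*h_P + 4/9*h_Q + 2/9*h_R + 2/9*h_S
  h_Q = 1 + 1/3*h_P + 1/3*h_Q + 2/9*h_R + 1/9*h_S
  h_S = 1 + 1/3*h_P + 1/3*h_Q + 1/9*h_R + 2/9*h_S

Substituting h_R = 0 and rearranging gives the linear system (I - Q) h = 1:
  [8/9, -4/9, -2/9] . (h_P, h_Q, h_S) = 1
  [-1/3, 2/3, -1/9] . (h_P, h_Q, h_S) = 1
  [-1/3, -1/3, 7/9] . (h_P, h_Q, h_S) = 1

Solving yields:
  h_P = 89/18
  h_Q = 44/9
  h_S = 11/2

Starting state is Q, so the expected hitting time is h_Q = 44/9.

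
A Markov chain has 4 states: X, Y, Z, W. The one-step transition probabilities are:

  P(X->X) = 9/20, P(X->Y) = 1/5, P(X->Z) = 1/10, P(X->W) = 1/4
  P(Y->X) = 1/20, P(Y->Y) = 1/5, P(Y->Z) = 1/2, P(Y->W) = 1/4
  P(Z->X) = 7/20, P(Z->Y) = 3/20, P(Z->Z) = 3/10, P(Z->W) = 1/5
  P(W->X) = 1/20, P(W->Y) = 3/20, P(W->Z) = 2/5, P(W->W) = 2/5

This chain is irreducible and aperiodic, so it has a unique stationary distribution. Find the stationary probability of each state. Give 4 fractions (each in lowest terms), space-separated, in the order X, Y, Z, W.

Answer: 683/2844 485/2844 223/711 196/711

Derivation:
The stationary distribution satisfies pi = pi * P, i.e.:
  pi_X = 9/20*pi_X + 1/20*pi_Y + 7/20*pi_Z + 1/20*pi_W
  pi_Y = 1/5*pi_X + 1/5*pi_Y + 3/20*pi_Z + 3/20*pi_W
  pi_Z = 1/10*pi_X + 1/2*pi_Y + 3/10*pi_Z + 2/5*pi_W
  pi_W = 1/4*pi_X + 1/4*pi_Y + 1/5*pi_Z + 2/5*pi_W
with normalization: pi_X + pi_Y + pi_Z + pi_W = 1.

Using the first 3 balance equations plus normalization, the linear system A*pi = b is:
  [-11/20, 1/20, 7/20, 1/20] . pi = 0
  [1/5, -4/5, 3/20, 3/20] . pi = 0
  [1/10, 1/2, -7/10, 2/5] . pi = 0
  [1, 1, 1, 1] . pi = 1

Solving yields:
  pi_X = 683/2844
  pi_Y = 485/2844
  pi_Z = 223/711
  pi_W = 196/711

Verification (pi * P):
  683/2844*9/20 + 485/2844*1/20 + 223/711*7/20 + 196/711*1/20 = 683/2844 = pi_X  (ok)
  683/2844*1/5 + 485/2844*1/5 + 223/711*3/20 + 196/711*3/20 = 485/2844 = pi_Y  (ok)
  683/2844*1/10 + 485/2844*1/2 + 223/711*3/10 + 196/711*2/5 = 223/711 = pi_Z  (ok)
  683/2844*1/4 + 485/2844*1/4 + 223/711*1/5 + 196/711*2/5 = 196/711 = pi_W  (ok)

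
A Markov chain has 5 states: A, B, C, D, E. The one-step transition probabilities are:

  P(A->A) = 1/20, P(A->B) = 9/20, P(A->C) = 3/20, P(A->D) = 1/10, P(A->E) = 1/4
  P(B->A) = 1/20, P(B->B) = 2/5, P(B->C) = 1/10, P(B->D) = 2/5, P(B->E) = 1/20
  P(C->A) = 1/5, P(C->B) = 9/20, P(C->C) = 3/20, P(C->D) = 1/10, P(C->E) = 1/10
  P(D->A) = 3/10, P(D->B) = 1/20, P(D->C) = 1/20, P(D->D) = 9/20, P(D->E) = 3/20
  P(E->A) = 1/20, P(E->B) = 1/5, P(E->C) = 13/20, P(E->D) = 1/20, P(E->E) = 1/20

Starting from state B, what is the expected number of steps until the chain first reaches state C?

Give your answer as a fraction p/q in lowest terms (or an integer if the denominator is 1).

Let h_i = expected steps to first reach C from state i.
Boundary: h_C = 0.
First-step equations for the other states:
  h_A = 1 + 1/20*h_A + 9/20*h_B + 3/20*h_C + 1/10*h_D + 1/4*h_E
  h_B = 1 + 1/20*h_A + 2/5*h_B + 1/10*h_C + 2/5*h_D + 1/20*h_E
  h_D = 1 + 3/10*h_A + 1/20*h_B + 1/20*h_C + 9/20*h_D + 3/20*h_E
  h_E = 1 + 1/20*h_A + 1/5*h_B + 13/20*h_C + 1/20*h_D + 1/20*h_E

Substituting h_C = 0 and rearranging gives the linear system (I - Q) h = 1:
  [19/20, -9/20, -1/10, -1/4] . (h_A, h_B, h_D, h_E) = 1
  [-1/20, 3/5, -2/5, -1/20] . (h_A, h_B, h_D, h_E) = 1
  [-3/10, -1/20, 11/20, -3/20] . (h_A, h_B, h_D, h_E) = 1
  [-1/20, -1/5, -1/20, 19/20] . (h_A, h_B, h_D, h_E) = 1

Solving yields:
  h_A = 147480/25981
  h_B = 172400/25981
  h_D = 165200/25981
  h_E = 80100/25981

Starting state is B, so the expected hitting time is h_B = 172400/25981.

Answer: 172400/25981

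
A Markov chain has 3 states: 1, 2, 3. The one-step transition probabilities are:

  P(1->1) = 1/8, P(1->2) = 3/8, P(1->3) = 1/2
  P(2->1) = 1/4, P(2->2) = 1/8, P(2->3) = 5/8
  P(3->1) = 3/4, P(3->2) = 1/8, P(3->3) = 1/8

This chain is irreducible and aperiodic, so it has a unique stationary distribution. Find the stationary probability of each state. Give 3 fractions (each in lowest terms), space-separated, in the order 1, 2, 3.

Answer: 11/28 25/112 43/112

Derivation:
The stationary distribution satisfies pi = pi * P, i.e.:
  pi_1 = 1/8*pi_1 + 1/4*pi_2 + 3/4*pi_3
  pi_2 = 3/8*pi_1 + 1/8*pi_2 + 1/8*pi_3
  pi_3 = 1/2*pi_1 + 5/8*pi_2 + 1/8*pi_3
with normalization: pi_1 + pi_2 + pi_3 = 1.

Using the first 2 balance equations plus normalization, the linear system A*pi = b is:
  [-7/8, 1/4, 3/4] . pi = 0
  [3/8, -7/8, 1/8] . pi = 0
  [1, 1, 1] . pi = 1

Solving yields:
  pi_1 = 11/28
  pi_2 = 25/112
  pi_3 = 43/112

Verification (pi * P):
  11/28*1/8 + 25/112*1/4 + 43/112*3/4 = 11/28 = pi_1  (ok)
  11/28*3/8 + 25/112*1/8 + 43/112*1/8 = 25/112 = pi_2  (ok)
  11/28*1/2 + 25/112*5/8 + 43/112*1/8 = 43/112 = pi_3  (ok)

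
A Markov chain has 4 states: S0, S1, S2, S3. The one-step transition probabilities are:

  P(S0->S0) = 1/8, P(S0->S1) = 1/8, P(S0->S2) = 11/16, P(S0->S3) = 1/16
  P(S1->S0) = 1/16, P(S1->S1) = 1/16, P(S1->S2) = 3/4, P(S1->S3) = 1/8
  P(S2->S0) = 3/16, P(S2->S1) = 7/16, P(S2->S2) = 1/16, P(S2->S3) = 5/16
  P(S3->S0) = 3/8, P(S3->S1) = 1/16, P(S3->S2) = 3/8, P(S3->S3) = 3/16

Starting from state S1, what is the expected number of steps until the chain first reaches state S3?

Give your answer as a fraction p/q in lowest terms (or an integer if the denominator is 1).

Let h_i = expected steps to first reach S3 from state i.
Boundary: h_S3 = 0.
First-step equations for the other states:
  h_S0 = 1 + 1/8*h_S0 + 1/8*h_S1 + 11/16*h_S2 + 1/16*h_S3
  h_S1 = 1 + 1/16*h_S0 + 1/16*h_S1 + 3/4*h_S2 + 1/8*h_S3
  h_S2 = 1 + 3/16*h_S0 + 7/16*h_S1 + 1/16*h_S2 + 5/16*h_S3

Substituting h_S3 = 0 and rearranging gives the linear system (I - Q) h = 1:
  [7/8, -1/8, -11/16] . (h_S0, h_S1, h_S2) = 1
  [-1/16, 15/16, -3/4] . (h_S0, h_S1, h_S2) = 1
  [-3/16, -7/16, 15/16] . (h_S0, h_S1, h_S2) = 1

Solving yields:
  h_S0 = 1748/325
  h_S1 = 1628/325
  h_S2 = 112/25

Starting state is S1, so the expected hitting time is h_S1 = 1628/325.

Answer: 1628/325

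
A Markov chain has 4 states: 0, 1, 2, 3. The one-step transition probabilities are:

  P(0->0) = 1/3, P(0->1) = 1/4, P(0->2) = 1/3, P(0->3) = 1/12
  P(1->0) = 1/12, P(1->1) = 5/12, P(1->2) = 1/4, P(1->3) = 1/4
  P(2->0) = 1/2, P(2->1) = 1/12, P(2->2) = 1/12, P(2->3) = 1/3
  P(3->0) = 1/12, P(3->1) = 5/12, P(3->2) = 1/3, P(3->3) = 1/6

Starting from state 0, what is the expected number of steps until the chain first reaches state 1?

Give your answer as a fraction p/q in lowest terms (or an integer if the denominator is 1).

Let h_i = expected steps to first reach 1 from state i.
Boundary: h_1 = 0.
First-step equations for the other states:
  h_0 = 1 + 1/3*h_0 + 1/4*h_1 + 1/3*h_2 + 1/12*h_3
  h_2 = 1 + 1/2*h_0 + 1/12*h_1 + 1/12*h_2 + 1/3*h_3
  h_3 = 1 + 1/12*h_0 + 5/12*h_1 + 1/3*h_2 + 1/6*h_3

Substituting h_1 = 0 and rearranging gives the linear system (I - Q) h = 1:
  [2/3, -1/3, -1/12] . (h_0, h_2, h_3) = 1
  [-1/2, 11/12, -1/3] . (h_0, h_2, h_3) = 1
  [-1/12, -1/3, 5/6] . (h_0, h_2, h_3) = 1

Solving yields:
  h_0 = 1980/461
  h_2 = 2172/461
  h_3 = 1620/461

Starting state is 0, so the expected hitting time is h_0 = 1980/461.

Answer: 1980/461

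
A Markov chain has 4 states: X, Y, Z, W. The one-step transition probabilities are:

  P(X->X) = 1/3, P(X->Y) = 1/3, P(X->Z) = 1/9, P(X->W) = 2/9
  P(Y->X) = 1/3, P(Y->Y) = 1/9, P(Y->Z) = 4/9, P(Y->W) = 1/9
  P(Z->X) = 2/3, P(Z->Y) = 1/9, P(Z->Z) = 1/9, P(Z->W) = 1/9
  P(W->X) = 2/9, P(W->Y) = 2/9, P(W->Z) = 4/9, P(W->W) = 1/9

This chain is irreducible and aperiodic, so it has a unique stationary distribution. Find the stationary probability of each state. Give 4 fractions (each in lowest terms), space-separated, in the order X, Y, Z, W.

Answer: 28/71 46/213 50/213 11/71

Derivation:
The stationary distribution satisfies pi = pi * P, i.e.:
  pi_X = 1/3*pi_X + 1/3*pi_Y + 2/3*pi_Z + 2/9*pi_W
  pi_Y = 1/3*pi_X + 1/9*pi_Y + 1/9*pi_Z + 2/9*pi_W
  pi_Z = 1/9*pi_X + 4/9*pi_Y + 1/9*pi_Z + 4/9*pi_W
  pi_W = 2/9*pi_X + 1/9*pi_Y + 1/9*pi_Z + 1/9*pi_W
with normalization: pi_X + pi_Y + pi_Z + pi_W = 1.

Using the first 3 balance equations plus normalization, the linear system A*pi = b is:
  [-2/3, 1/3, 2/3, 2/9] . pi = 0
  [1/3, -8/9, 1/9, 2/9] . pi = 0
  [1/9, 4/9, -8/9, 4/9] . pi = 0
  [1, 1, 1, 1] . pi = 1

Solving yields:
  pi_X = 28/71
  pi_Y = 46/213
  pi_Z = 50/213
  pi_W = 11/71

Verification (pi * P):
  28/71*1/3 + 46/213*1/3 + 50/213*2/3 + 11/71*2/9 = 28/71 = pi_X  (ok)
  28/71*1/3 + 46/213*1/9 + 50/213*1/9 + 11/71*2/9 = 46/213 = pi_Y  (ok)
  28/71*1/9 + 46/213*4/9 + 50/213*1/9 + 11/71*4/9 = 50/213 = pi_Z  (ok)
  28/71*2/9 + 46/213*1/9 + 50/213*1/9 + 11/71*1/9 = 11/71 = pi_W  (ok)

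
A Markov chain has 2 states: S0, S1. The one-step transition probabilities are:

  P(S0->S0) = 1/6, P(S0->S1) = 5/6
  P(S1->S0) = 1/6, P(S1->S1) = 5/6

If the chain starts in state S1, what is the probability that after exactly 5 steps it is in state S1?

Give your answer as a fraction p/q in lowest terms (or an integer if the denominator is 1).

Computing P^5 by repeated multiplication:
P^1 =
  S0: [1/6, 5/6]
  S1: [1/6, 5/6]
P^2 =
  S0: [1/6, 5/6]
  S1: [1/6, 5/6]
P^3 =
  S0: [1/6, 5/6]
  S1: [1/6, 5/6]
P^4 =
  S0: [1/6, 5/6]
  S1: [1/6, 5/6]
P^5 =
  S0: [1/6, 5/6]
  S1: [1/6, 5/6]

(P^5)[S1 -> S1] = 5/6

Answer: 5/6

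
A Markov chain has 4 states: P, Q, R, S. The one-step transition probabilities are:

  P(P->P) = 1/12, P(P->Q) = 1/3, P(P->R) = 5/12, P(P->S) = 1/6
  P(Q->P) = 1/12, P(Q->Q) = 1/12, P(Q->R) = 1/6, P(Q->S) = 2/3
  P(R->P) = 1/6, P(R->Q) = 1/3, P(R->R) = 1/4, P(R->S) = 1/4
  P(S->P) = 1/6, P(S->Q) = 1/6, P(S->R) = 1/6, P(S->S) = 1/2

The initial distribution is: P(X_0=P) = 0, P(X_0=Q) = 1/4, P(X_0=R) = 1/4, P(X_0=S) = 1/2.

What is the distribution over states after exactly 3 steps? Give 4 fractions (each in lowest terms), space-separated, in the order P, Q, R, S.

Propagating the distribution step by step (d_{t+1} = d_t * P):
d_0 = (P=0, Q=1/4, R=1/4, S=1/2)
  d_1[P] = 0*1/12 + 1/4*1/12 + 1/4*1/6 + 1/2*1/6 = 7/48
  d_1[Q] = 0*1/3 + 1/4*1/12 + 1/4*1/3 + 1/2*1/6 = 3/16
  d_1[R] = 0*5/12 + 1/4*1/6 + 1/4*1/4 + 1/2*1/6 = 3/16
  d_1[S] = 0*1/6 + 1/4*2/3 + 1/4*1/4 + 1/2*1/2 = 23/48
d_1 = (P=7/48, Q=3/16, R=3/16, S=23/48)
  d_2[P] = 7/48*1/12 + 3/16*1/12 + 3/16*1/6 + 23/48*1/6 = 5/36
  d_2[Q] = 7/48*1/3 + 3/16*1/12 + 3/16*1/3 + 23/48*1/6 = 119/576
  d_2[R] = 7/48*5/12 + 3/16*1/6 + 3/16*1/4 + 23/48*1/6 = 7/32
  d_2[S] = 7/48*1/6 + 3/16*2/3 + 3/16*1/4 + 23/48*1/2 = 251/576
d_2 = (P=5/36, Q=119/576, R=7/32, S=251/576)
  d_3[P] = 5/36*1/12 + 119/576*1/12 + 7/32*1/6 + 251/576*1/6 = 953/6912
  d_3[Q] = 5/36*1/3 + 119/576*1/12 + 7/32*1/3 + 251/576*1/6 = 1445/6912
  d_3[R] = 5/36*5/12 + 119/576*1/6 + 7/32*1/4 + 251/576*1/6 = 253/1152
  d_3[S] = 5/36*1/6 + 119/576*2/3 + 7/32*1/4 + 251/576*1/2 = 749/1728
d_3 = (P=953/6912, Q=1445/6912, R=253/1152, S=749/1728)

Answer: 953/6912 1445/6912 253/1152 749/1728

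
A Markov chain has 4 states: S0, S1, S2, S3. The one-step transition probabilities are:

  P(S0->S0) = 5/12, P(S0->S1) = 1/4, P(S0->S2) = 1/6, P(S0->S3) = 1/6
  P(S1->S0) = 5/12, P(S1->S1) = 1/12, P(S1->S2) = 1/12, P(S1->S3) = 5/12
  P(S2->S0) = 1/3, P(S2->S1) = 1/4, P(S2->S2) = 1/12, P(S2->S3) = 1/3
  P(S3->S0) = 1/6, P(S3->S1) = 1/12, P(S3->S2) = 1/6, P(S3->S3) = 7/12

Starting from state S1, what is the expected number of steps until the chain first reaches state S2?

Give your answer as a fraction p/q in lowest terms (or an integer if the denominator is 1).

Let h_i = expected steps to first reach S2 from state i.
Boundary: h_S2 = 0.
First-step equations for the other states:
  h_S0 = 1 + 5/12*h_S0 + 1/4*h_S1 + 1/6*h_S2 + 1/6*h_S3
  h_S1 = 1 + 5/12*h_S0 + 1/12*h_S1 + 1/12*h_S2 + 5/12*h_S3
  h_S3 = 1 + 1/6*h_S0 + 1/12*h_S1 + 1/6*h_S2 + 7/12*h_S3

Substituting h_S2 = 0 and rearranging gives the linear system (I - Q) h = 1:
  [7/12, -1/4, -1/6] . (h_S0, h_S1, h_S3) = 1
  [-5/12, 11/12, -5/12] . (h_S0, h_S1, h_S3) = 1
  [-1/6, -1/12, 5/12] . (h_S0, h_S1, h_S3) = 1

Solving yields:
  h_S0 = 1248/191
  h_S1 = 1332/191
  h_S3 = 1224/191

Starting state is S1, so the expected hitting time is h_S1 = 1332/191.

Answer: 1332/191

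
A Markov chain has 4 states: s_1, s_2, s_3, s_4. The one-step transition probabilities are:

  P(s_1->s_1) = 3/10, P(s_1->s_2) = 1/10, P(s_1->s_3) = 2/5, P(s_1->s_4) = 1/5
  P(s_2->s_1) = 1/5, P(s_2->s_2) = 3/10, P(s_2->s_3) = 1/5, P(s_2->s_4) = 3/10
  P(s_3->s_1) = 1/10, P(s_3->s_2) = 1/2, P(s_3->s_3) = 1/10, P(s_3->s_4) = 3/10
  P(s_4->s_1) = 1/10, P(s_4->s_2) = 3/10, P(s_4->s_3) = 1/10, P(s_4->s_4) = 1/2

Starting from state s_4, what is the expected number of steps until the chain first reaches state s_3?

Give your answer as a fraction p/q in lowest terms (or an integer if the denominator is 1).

Let h_i = expected steps to first reach s_3 from state i.
Boundary: h_s_3 = 0.
First-step equations for the other states:
  h_s_1 = 1 + 3/10*h_s_1 + 1/10*h_s_2 + 2/5*h_s_3 + 1/5*h_s_4
  h_s_2 = 1 + 1/5*h_s_1 + 3/10*h_s_2 + 1/5*h_s_3 + 3/10*h_s_4
  h_s_4 = 1 + 1/10*h_s_1 + 3/10*h_s_2 + 1/10*h_s_3 + 1/2*h_s_4

Substituting h_s_3 = 0 and rearranging gives the linear system (I - Q) h = 1:
  [7/10, -1/10, -1/5] . (h_s_1, h_s_2, h_s_4) = 1
  [-1/5, 7/10, -3/10] . (h_s_1, h_s_2, h_s_4) = 1
  [-1/10, -3/10, 1/2] . (h_s_1, h_s_2, h_s_4) = 1

Solving yields:
  h_s_1 = 540/143
  h_s_2 = 710/143
  h_s_4 = 820/143

Starting state is s_4, so the expected hitting time is h_s_4 = 820/143.

Answer: 820/143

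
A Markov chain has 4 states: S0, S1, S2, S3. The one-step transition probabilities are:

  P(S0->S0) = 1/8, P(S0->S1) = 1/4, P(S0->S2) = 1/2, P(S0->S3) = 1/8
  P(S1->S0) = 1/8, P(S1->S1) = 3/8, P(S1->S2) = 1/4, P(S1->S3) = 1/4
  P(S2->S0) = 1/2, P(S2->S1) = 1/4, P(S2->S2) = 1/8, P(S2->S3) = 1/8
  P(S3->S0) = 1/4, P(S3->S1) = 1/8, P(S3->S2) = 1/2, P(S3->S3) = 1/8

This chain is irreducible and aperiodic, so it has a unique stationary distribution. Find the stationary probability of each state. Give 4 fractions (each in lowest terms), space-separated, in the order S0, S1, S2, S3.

The stationary distribution satisfies pi = pi * P, i.e.:
  pi_S0 = 1/8*pi_S0 + 1/8*pi_S1 + 1/2*pi_S2 + 1/4*pi_S3
  pi_S1 = 1/4*pi_S0 + 3/8*pi_S1 + 1/4*pi_S2 + 1/8*pi_S3
  pi_S2 = 1/2*pi_S0 + 1/4*pi_S1 + 1/8*pi_S2 + 1/2*pi_S3
  pi_S3 = 1/8*pi_S0 + 1/4*pi_S1 + 1/8*pi_S2 + 1/8*pi_S3
with normalization: pi_S0 + pi_S1 + pi_S2 + pi_S3 = 1.

Using the first 3 balance equations plus normalization, the linear system A*pi = b is:
  [-7/8, 1/8, 1/2, 1/4] . pi = 0
  [1/4, -5/8, 1/4, 1/8] . pi = 0
  [1/2, 1/4, -7/8, 1/2] . pi = 0
  [1, 1, 1, 1] . pi = 1

Solving yields:
  pi_S0 = 5/19
  pi_S1 = 5/19
  pi_S2 = 6/19
  pi_S3 = 3/19

Verification (pi * P):
  5/19*1/8 + 5/19*1/8 + 6/19*1/2 + 3/19*1/4 = 5/19 = pi_S0  (ok)
  5/19*1/4 + 5/19*3/8 + 6/19*1/4 + 3/19*1/8 = 5/19 = pi_S1  (ok)
  5/19*1/2 + 5/19*1/4 + 6/19*1/8 + 3/19*1/2 = 6/19 = pi_S2  (ok)
  5/19*1/8 + 5/19*1/4 + 6/19*1/8 + 3/19*1/8 = 3/19 = pi_S3  (ok)

Answer: 5/19 5/19 6/19 3/19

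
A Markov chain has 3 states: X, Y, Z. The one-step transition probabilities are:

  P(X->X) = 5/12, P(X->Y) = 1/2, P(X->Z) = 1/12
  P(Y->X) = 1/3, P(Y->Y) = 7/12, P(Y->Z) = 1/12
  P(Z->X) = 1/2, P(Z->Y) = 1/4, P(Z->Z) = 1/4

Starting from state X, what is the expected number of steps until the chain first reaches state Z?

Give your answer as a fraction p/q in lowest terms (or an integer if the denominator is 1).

Let h_i = expected steps to first reach Z from state i.
Boundary: h_Z = 0.
First-step equations for the other states:
  h_X = 1 + 5/12*h_X + 1/2*h_Y + 1/12*h_Z
  h_Y = 1 + 1/3*h_X + 7/12*h_Y + 1/12*h_Z

Substituting h_Z = 0 and rearranging gives the linear system (I - Q) h = 1:
  [7/12, -1/2] . (h_X, h_Y) = 1
  [-1/3, 5/12] . (h_X, h_Y) = 1

Solving yields:
  h_X = 12
  h_Y = 12

Starting state is X, so the expected hitting time is h_X = 12.

Answer: 12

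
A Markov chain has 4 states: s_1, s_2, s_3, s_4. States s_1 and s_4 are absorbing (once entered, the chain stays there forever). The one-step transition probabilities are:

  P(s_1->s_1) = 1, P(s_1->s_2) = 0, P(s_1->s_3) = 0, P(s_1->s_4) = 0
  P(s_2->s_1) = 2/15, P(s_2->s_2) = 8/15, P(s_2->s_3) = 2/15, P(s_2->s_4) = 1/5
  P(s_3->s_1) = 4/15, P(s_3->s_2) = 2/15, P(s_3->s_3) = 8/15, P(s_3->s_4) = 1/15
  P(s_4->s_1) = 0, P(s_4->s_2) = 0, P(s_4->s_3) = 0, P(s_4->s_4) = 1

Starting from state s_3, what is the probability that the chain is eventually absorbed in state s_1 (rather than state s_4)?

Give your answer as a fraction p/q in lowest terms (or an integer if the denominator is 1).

Answer: 32/45

Derivation:
Let a_i = P(absorbed in s_1 | start in state i).
Boundary conditions: a_s_1 = 1, a_s_4 = 0.
For each transient state i, a_i = sum_j P(i->j) * a_j:
  a_s_2 = 2/15*a_s_1 + 8/15*a_s_2 + 2/15*a_s_3 + 1/5*a_s_4
  a_s_3 = 4/15*a_s_1 + 2/15*a_s_2 + 8/15*a_s_3 + 1/15*a_s_4

Substituting a_s_1 = 1 and a_s_4 = 0, rearrange to (I - Q) a = r where r[i] = P(i -> s_1):
  [7/15, -2/15] . (a_s_2, a_s_3) = 2/15
  [-2/15, 7/15] . (a_s_2, a_s_3) = 4/15

Solving yields:
  a_s_2 = 22/45
  a_s_3 = 32/45

Starting state is s_3, so the absorption probability is a_s_3 = 32/45.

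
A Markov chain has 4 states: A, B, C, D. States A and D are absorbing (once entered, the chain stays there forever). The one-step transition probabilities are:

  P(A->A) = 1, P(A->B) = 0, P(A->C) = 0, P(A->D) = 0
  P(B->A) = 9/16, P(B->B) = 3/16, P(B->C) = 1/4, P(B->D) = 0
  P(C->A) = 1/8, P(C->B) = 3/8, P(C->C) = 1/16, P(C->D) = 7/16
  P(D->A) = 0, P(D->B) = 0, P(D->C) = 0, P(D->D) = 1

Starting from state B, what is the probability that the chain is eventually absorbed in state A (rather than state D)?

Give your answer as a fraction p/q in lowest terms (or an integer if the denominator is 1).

Answer: 143/171

Derivation:
Let a_i = P(absorbed in A | start in state i).
Boundary conditions: a_A = 1, a_D = 0.
For each transient state i, a_i = sum_j P(i->j) * a_j:
  a_B = 9/16*a_A + 3/16*a_B + 1/4*a_C + 0*a_D
  a_C = 1/8*a_A + 3/8*a_B + 1/16*a_C + 7/16*a_D

Substituting a_A = 1 and a_D = 0, rearrange to (I - Q) a = r where r[i] = P(i -> A):
  [13/16, -1/4] . (a_B, a_C) = 9/16
  [-3/8, 15/16] . (a_B, a_C) = 1/8

Solving yields:
  a_B = 143/171
  a_C = 80/171

Starting state is B, so the absorption probability is a_B = 143/171.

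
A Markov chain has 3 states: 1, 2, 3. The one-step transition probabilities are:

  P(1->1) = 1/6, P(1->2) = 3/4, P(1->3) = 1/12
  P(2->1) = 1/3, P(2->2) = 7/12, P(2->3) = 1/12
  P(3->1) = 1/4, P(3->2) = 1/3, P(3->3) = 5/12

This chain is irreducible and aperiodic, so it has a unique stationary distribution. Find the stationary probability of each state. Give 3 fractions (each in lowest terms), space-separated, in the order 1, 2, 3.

The stationary distribution satisfies pi = pi * P, i.e.:
  pi_1 = 1/6*pi_1 + 1/3*pi_2 + 1/4*pi_3
  pi_2 = 3/4*pi_1 + 7/12*pi_2 + 1/3*pi_3
  pi_3 = 1/12*pi_1 + 1/12*pi_2 + 5/12*pi_3
with normalization: pi_1 + pi_2 + pi_3 = 1.

Using the first 2 balance equations plus normalization, the linear system A*pi = b is:
  [-5/6, 1/3, 1/4] . pi = 0
  [3/4, -5/12, 1/3] . pi = 0
  [1, 1, 1] . pi = 1

Solving yields:
  pi_1 = 31/112
  pi_2 = 67/112
  pi_3 = 1/8

Verification (pi * P):
  31/112*1/6 + 67/112*1/3 + 1/8*1/4 = 31/112 = pi_1  (ok)
  31/112*3/4 + 67/112*7/12 + 1/8*1/3 = 67/112 = pi_2  (ok)
  31/112*1/12 + 67/112*1/12 + 1/8*5/12 = 1/8 = pi_3  (ok)

Answer: 31/112 67/112 1/8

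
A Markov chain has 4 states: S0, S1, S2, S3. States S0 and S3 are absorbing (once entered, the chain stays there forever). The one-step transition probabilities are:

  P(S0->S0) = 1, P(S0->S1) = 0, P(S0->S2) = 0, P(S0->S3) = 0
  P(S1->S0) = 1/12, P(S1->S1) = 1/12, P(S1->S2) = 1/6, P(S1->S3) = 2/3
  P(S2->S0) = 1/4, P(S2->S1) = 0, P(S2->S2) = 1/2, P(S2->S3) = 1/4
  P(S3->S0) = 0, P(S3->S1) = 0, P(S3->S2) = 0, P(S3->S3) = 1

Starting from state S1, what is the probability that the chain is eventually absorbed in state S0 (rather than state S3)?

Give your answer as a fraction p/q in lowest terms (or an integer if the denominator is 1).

Answer: 2/11

Derivation:
Let a_i = P(absorbed in S0 | start in state i).
Boundary conditions: a_S0 = 1, a_S3 = 0.
For each transient state i, a_i = sum_j P(i->j) * a_j:
  a_S1 = 1/12*a_S0 + 1/12*a_S1 + 1/6*a_S2 + 2/3*a_S3
  a_S2 = 1/4*a_S0 + 0*a_S1 + 1/2*a_S2 + 1/4*a_S3

Substituting a_S0 = 1 and a_S3 = 0, rearrange to (I - Q) a = r where r[i] = P(i -> S0):
  [11/12, -1/6] . (a_S1, a_S2) = 1/12
  [0, 1/2] . (a_S1, a_S2) = 1/4

Solving yields:
  a_S1 = 2/11
  a_S2 = 1/2

Starting state is S1, so the absorption probability is a_S1 = 2/11.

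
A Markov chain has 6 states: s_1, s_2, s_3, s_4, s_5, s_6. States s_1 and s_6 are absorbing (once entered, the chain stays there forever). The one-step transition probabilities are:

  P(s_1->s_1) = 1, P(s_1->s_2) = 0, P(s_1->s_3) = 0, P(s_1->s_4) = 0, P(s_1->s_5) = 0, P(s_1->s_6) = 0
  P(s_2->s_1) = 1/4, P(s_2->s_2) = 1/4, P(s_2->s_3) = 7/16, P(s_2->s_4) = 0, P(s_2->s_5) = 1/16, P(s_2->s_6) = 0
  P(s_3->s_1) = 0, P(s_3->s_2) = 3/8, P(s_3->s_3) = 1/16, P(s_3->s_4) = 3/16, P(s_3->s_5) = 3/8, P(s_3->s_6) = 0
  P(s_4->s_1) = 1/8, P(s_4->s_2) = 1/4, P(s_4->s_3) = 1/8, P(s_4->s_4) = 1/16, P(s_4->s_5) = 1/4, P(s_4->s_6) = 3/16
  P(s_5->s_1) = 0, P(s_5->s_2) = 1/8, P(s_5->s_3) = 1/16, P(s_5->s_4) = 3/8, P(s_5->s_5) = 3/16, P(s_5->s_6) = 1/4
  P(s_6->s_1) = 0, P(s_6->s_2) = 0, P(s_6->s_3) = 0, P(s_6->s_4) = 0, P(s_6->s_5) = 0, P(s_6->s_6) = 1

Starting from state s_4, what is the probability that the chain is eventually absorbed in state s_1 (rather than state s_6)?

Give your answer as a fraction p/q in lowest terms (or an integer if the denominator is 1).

Let a_i = P(absorbed in s_1 | start in state i).
Boundary conditions: a_s_1 = 1, a_s_6 = 0.
For each transient state i, a_i = sum_j P(i->j) * a_j:
  a_s_2 = 1/4*a_s_1 + 1/4*a_s_2 + 7/16*a_s_3 + 0*a_s_4 + 1/16*a_s_5 + 0*a_s_6
  a_s_3 = 0*a_s_1 + 3/8*a_s_2 + 1/16*a_s_3 + 3/16*a_s_4 + 3/8*a_s_5 + 0*a_s_6
  a_s_4 = 1/8*a_s_1 + 1/4*a_s_2 + 1/8*a_s_3 + 1/16*a_s_4 + 1/4*a_s_5 + 3/16*a_s_6
  a_s_5 = 0*a_s_1 + 1/8*a_s_2 + 1/16*a_s_3 + 3/8*a_s_4 + 3/16*a_s_5 + 1/4*a_s_6

Substituting a_s_1 = 1 and a_s_6 = 0, rearrange to (I - Q) a = r where r[i] = P(i -> s_1):
  [3/4, -7/16, 0, -1/16] . (a_s_2, a_s_3, a_s_4, a_s_5) = 1/4
  [-3/8, 15/16, -3/16, -3/8] . (a_s_2, a_s_3, a_s_4, a_s_5) = 0
  [-1/4, -1/8, 15/16, -1/4] . (a_s_2, a_s_3, a_s_4, a_s_5) = 1/8
  [-1/8, -1/16, -3/8, 13/16] . (a_s_2, a_s_3, a_s_4, a_s_5) = 0

Solving yields:
  a_s_2 = 92/141
  a_s_3 = 70/141
  a_s_4 = 22/47
  a_s_5 = 50/141

Starting state is s_4, so the absorption probability is a_s_4 = 22/47.

Answer: 22/47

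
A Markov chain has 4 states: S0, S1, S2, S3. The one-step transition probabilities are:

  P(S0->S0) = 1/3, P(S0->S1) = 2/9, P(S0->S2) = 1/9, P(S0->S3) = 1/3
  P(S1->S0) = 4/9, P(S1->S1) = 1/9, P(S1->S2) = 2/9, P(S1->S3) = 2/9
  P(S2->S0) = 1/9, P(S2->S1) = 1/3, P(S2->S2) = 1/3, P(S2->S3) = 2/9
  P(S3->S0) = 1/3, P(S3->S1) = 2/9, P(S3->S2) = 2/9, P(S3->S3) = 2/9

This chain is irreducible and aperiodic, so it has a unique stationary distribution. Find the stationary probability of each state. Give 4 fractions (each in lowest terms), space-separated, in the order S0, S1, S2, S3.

The stationary distribution satisfies pi = pi * P, i.e.:
  pi_S0 = 1/3*pi_S0 + 4/9*pi_S1 + 1/9*pi_S2 + 1/3*pi_S3
  pi_S1 = 2/9*pi_S0 + 1/9*pi_S1 + 1/3*pi_S2 + 2/9*pi_S3
  pi_S2 = 1/9*pi_S0 + 2/9*pi_S1 + 1/3*pi_S2 + 2/9*pi_S3
  pi_S3 = 1/3*pi_S0 + 2/9*pi_S1 + 2/9*pi_S2 + 2/9*pi_S3
with normalization: pi_S0 + pi_S1 + pi_S2 + pi_S3 = 1.

Using the first 3 balance equations plus normalization, the linear system A*pi = b is:
  [-2/3, 4/9, 1/9, 1/3] . pi = 0
  [2/9, -8/9, 1/3, 2/9] . pi = 0
  [1/9, 2/9, -2/3, 2/9] . pi = 0
  [1, 1, 1, 1] . pi = 1

Solving yields:
  pi_S0 = 218/701
  pi_S1 = 155/701
  pi_S2 = 148/701
  pi_S3 = 180/701

Verification (pi * P):
  218/701*1/3 + 155/701*4/9 + 148/701*1/9 + 180/701*1/3 = 218/701 = pi_S0  (ok)
  218/701*2/9 + 155/701*1/9 + 148/701*1/3 + 180/701*2/9 = 155/701 = pi_S1  (ok)
  218/701*1/9 + 155/701*2/9 + 148/701*1/3 + 180/701*2/9 = 148/701 = pi_S2  (ok)
  218/701*1/3 + 155/701*2/9 + 148/701*2/9 + 180/701*2/9 = 180/701 = pi_S3  (ok)

Answer: 218/701 155/701 148/701 180/701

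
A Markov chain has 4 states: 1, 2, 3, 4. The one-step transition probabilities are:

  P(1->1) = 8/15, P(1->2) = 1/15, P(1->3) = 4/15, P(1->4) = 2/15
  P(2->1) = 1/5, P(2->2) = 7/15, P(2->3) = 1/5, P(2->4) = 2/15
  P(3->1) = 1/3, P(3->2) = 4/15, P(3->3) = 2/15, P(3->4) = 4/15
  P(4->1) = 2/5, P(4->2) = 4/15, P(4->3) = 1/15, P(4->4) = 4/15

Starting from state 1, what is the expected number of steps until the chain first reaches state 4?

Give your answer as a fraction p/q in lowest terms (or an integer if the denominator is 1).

Answer: 1170/191

Derivation:
Let h_i = expected steps to first reach 4 from state i.
Boundary: h_4 = 0.
First-step equations for the other states:
  h_1 = 1 + 8/15*h_1 + 1/15*h_2 + 4/15*h_3 + 2/15*h_4
  h_2 = 1 + 1/5*h_1 + 7/15*h_2 + 1/5*h_3 + 2/15*h_4
  h_3 = 1 + 1/3*h_1 + 4/15*h_2 + 2/15*h_3 + 4/15*h_4

Substituting h_4 = 0 and rearranging gives the linear system (I - Q) h = 1:
  [7/15, -1/15, -4/15] . (h_1, h_2, h_3) = 1
  [-1/5, 8/15, -1/5] . (h_1, h_2, h_3) = 1
  [-1/3, -4/15, 13/15] . (h_1, h_2, h_3) = 1

Solving yields:
  h_1 = 1170/191
  h_2 = 1185/191
  h_3 = 1035/191

Starting state is 1, so the expected hitting time is h_1 = 1170/191.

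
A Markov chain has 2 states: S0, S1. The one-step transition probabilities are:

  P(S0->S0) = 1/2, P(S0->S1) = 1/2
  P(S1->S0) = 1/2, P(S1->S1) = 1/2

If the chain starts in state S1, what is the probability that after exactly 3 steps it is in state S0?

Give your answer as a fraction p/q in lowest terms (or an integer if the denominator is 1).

Computing P^3 by repeated multiplication:
P^1 =
  S0: [1/2, 1/2]
  S1: [1/2, 1/2]
P^2 =
  S0: [1/2, 1/2]
  S1: [1/2, 1/2]
P^3 =
  S0: [1/2, 1/2]
  S1: [1/2, 1/2]

(P^3)[S1 -> S0] = 1/2

Answer: 1/2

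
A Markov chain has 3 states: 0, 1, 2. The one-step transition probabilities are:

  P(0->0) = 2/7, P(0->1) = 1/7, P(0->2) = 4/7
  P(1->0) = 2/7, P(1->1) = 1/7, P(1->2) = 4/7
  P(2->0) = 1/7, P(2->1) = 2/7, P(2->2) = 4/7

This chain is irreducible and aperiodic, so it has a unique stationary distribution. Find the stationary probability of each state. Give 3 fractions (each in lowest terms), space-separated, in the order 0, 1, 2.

The stationary distribution satisfies pi = pi * P, i.e.:
  pi_0 = 2/7*pi_0 + 2/7*pi_1 + 1/7*pi_2
  pi_1 = 1/7*pi_0 + 1/7*pi_1 + 2/7*pi_2
  pi_2 = 4/7*pi_0 + 4/7*pi_1 + 4/7*pi_2
with normalization: pi_0 + pi_1 + pi_2 = 1.

Using the first 2 balance equations plus normalization, the linear system A*pi = b is:
  [-5/7, 2/7, 1/7] . pi = 0
  [1/7, -6/7, 2/7] . pi = 0
  [1, 1, 1] . pi = 1

Solving yields:
  pi_0 = 10/49
  pi_1 = 11/49
  pi_2 = 4/7

Verification (pi * P):
  10/49*2/7 + 11/49*2/7 + 4/7*1/7 = 10/49 = pi_0  (ok)
  10/49*1/7 + 11/49*1/7 + 4/7*2/7 = 11/49 = pi_1  (ok)
  10/49*4/7 + 11/49*4/7 + 4/7*4/7 = 4/7 = pi_2  (ok)

Answer: 10/49 11/49 4/7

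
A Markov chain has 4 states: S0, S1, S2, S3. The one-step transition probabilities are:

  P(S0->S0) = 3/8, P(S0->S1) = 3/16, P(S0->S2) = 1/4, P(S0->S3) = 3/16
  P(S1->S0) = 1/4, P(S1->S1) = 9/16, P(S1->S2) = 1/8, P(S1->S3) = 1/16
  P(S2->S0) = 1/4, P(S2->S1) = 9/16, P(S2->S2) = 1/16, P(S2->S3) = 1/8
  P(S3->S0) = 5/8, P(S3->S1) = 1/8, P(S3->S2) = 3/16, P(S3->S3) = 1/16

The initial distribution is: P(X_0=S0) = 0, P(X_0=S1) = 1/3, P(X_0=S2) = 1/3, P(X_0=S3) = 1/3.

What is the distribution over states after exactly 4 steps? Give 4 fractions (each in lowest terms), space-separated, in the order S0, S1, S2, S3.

Answer: 5483/16384 38041/98304 16105/98304 2815/24576

Derivation:
Propagating the distribution step by step (d_{t+1} = d_t * P):
d_0 = (S0=0, S1=1/3, S2=1/3, S3=1/3)
  d_1[S0] = 0*3/8 + 1/3*1/4 + 1/3*1/4 + 1/3*5/8 = 3/8
  d_1[S1] = 0*3/16 + 1/3*9/16 + 1/3*9/16 + 1/3*1/8 = 5/12
  d_1[S2] = 0*1/4 + 1/3*1/8 + 1/3*1/16 + 1/3*3/16 = 1/8
  d_1[S3] = 0*3/16 + 1/3*1/16 + 1/3*1/8 + 1/3*1/16 = 1/12
d_1 = (S0=3/8, S1=5/12, S2=1/8, S3=1/12)
  d_2[S0] = 3/8*3/8 + 5/12*1/4 + 1/8*1/4 + 1/12*5/8 = 21/64
  d_2[S1] = 3/8*3/16 + 5/12*9/16 + 1/8*9/16 + 1/12*1/8 = 37/96
  d_2[S2] = 3/8*1/4 + 5/12*1/8 + 1/8*1/16 + 1/12*3/16 = 65/384
  d_2[S3] = 3/8*3/16 + 5/12*1/16 + 1/8*1/8 + 1/12*1/16 = 15/128
d_2 = (S0=21/64, S1=37/96, S2=65/384, S3=15/128)
  d_3[S0] = 21/64*3/8 + 37/96*1/4 + 65/384*1/4 + 15/128*5/8 = 343/1024
  d_3[S1] = 21/64*3/16 + 37/96*9/16 + 65/384*9/16 + 15/128*1/8 = 795/2048
  d_3[S2] = 21/64*1/4 + 37/96*1/8 + 65/384*1/16 + 15/128*3/16 = 125/768
  d_3[S3] = 21/64*3/16 + 37/96*1/16 + 65/384*1/8 + 15/128*1/16 = 701/6144
d_3 = (S0=343/1024, S1=795/2048, S2=125/768, S3=701/6144)
  d_4[S0] = 343/1024*3/8 + 795/2048*1/4 + 125/768*1/4 + 701/6144*5/8 = 5483/16384
  d_4[S1] = 343/1024*3/16 + 795/2048*9/16 + 125/768*9/16 + 701/6144*1/8 = 38041/98304
  d_4[S2] = 343/1024*1/4 + 795/2048*1/8 + 125/768*1/16 + 701/6144*3/16 = 16105/98304
  d_4[S3] = 343/1024*3/16 + 795/2048*1/16 + 125/768*1/8 + 701/6144*1/16 = 2815/24576
d_4 = (S0=5483/16384, S1=38041/98304, S2=16105/98304, S3=2815/24576)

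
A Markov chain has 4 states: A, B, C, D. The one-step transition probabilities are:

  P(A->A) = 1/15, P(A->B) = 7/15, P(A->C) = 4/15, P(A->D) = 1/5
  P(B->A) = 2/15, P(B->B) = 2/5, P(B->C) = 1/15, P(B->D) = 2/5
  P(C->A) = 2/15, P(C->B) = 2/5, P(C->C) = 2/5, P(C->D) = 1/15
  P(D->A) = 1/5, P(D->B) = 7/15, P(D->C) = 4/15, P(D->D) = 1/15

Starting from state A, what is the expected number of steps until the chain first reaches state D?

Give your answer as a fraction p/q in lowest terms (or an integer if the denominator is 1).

Let h_i = expected steps to first reach D from state i.
Boundary: h_D = 0.
First-step equations for the other states:
  h_A = 1 + 1/15*h_A + 7/15*h_B + 4/15*h_C + 1/5*h_D
  h_B = 1 + 2/15*h_A + 2/5*h_B + 1/15*h_C + 2/5*h_D
  h_C = 1 + 2/15*h_A + 2/5*h_B + 2/5*h_C + 1/15*h_D

Substituting h_D = 0 and rearranging gives the linear system (I - Q) h = 1:
  [14/15, -7/15, -4/15] . (h_A, h_B, h_C) = 1
  [-2/15, 3/5, -1/15] . (h_A, h_B, h_C) = 1
  [-2/15, -2/5, 3/5] . (h_A, h_B, h_C) = 1

Solving yields:
  h_A = 615/158
  h_B = 240/79
  h_C = 360/79

Starting state is A, so the expected hitting time is h_A = 615/158.

Answer: 615/158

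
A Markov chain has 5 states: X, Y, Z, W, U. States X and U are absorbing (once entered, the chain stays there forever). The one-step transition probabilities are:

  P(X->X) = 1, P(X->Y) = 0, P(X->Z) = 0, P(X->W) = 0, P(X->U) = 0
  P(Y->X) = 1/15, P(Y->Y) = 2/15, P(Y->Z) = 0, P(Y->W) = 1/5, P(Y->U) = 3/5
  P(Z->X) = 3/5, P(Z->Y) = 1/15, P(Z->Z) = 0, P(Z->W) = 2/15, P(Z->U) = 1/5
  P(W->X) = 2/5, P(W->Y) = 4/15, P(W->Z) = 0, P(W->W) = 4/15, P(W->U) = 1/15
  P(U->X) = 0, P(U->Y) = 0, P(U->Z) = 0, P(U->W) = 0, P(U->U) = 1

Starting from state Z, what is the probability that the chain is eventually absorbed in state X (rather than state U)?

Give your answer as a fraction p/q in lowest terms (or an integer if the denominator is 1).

Let a_i = P(absorbed in X | start in state i).
Boundary conditions: a_X = 1, a_U = 0.
For each transient state i, a_i = sum_j P(i->j) * a_j:
  a_Y = 1/15*a_X + 2/15*a_Y + 0*a_Z + 1/5*a_W + 3/5*a_U
  a_Z = 3/5*a_X + 1/15*a_Y + 0*a_Z + 2/15*a_W + 1/5*a_U
  a_W = 2/5*a_X + 4/15*a_Y + 0*a_Z + 4/15*a_W + 1/15*a_U

Substituting a_X = 1 and a_U = 0, rearrange to (I - Q) a = r where r[i] = P(i -> X):
  [13/15, 0, -1/5] . (a_Y, a_Z, a_W) = 1/15
  [-1/15, 1, -2/15] . (a_Y, a_Z, a_W) = 3/5
  [-4/15, 0, 11/15] . (a_Y, a_Z, a_W) = 2/5

Solving yields:
  a_Y = 29/131
  a_Z = 1372/1965
  a_W = 82/131

Starting state is Z, so the absorption probability is a_Z = 1372/1965.

Answer: 1372/1965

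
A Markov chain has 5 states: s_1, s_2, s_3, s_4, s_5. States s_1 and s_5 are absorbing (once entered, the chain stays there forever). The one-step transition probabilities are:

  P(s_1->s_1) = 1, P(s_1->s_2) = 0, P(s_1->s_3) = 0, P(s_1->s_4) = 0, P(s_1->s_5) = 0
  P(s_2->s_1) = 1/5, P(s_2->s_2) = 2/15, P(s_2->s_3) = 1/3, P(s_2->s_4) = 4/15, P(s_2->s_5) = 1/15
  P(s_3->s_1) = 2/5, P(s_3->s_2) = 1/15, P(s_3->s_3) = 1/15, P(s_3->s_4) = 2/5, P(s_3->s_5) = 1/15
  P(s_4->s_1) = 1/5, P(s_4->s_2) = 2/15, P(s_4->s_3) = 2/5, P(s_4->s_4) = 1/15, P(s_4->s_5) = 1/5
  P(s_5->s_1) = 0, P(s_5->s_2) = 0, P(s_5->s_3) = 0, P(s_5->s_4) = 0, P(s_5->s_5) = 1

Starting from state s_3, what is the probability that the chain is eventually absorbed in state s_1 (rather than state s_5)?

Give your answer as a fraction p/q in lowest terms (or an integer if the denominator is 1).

Answer: 684/907

Derivation:
Let a_i = P(absorbed in s_1 | start in state i).
Boundary conditions: a_s_1 = 1, a_s_5 = 0.
For each transient state i, a_i = sum_j P(i->j) * a_j:
  a_s_2 = 1/5*a_s_1 + 2/15*a_s_2 + 1/3*a_s_3 + 4/15*a_s_4 + 1/15*a_s_5
  a_s_3 = 2/5*a_s_1 + 1/15*a_s_2 + 1/15*a_s_3 + 2/5*a_s_4 + 1/15*a_s_5
  a_s_4 = 1/5*a_s_1 + 2/15*a_s_2 + 2/5*a_s_3 + 1/15*a_s_4 + 1/5*a_s_5

Substituting a_s_1 = 1 and a_s_5 = 0, rearrange to (I - Q) a = r where r[i] = P(i -> s_1):
  [13/15, -1/3, -4/15] . (a_s_2, a_s_3, a_s_4) = 1/5
  [-1/15, 14/15, -2/5] . (a_s_2, a_s_3, a_s_4) = 2/5
  [-2/15, -2/5, 14/15] . (a_s_2, a_s_3, a_s_4) = 1/5

Solving yields:
  a_s_2 = 651/907
  a_s_3 = 684/907
  a_s_4 = 1161/1814

Starting state is s_3, so the absorption probability is a_s_3 = 684/907.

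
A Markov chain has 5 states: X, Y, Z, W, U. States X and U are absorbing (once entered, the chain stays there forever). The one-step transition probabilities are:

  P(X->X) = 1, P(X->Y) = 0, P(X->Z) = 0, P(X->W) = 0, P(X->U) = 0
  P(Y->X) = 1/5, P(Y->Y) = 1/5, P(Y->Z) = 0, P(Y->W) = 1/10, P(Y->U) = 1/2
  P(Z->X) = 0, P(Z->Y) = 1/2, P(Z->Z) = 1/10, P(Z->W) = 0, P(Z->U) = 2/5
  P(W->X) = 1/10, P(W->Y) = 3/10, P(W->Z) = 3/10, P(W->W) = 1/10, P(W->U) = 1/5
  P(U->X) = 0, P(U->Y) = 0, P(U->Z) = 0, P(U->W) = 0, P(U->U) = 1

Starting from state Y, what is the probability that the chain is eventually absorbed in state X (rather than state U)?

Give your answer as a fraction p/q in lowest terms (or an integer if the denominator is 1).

Let a_i = P(absorbed in X | start in state i).
Boundary conditions: a_X = 1, a_U = 0.
For each transient state i, a_i = sum_j P(i->j) * a_j:
  a_Y = 1/5*a_X + 1/5*a_Y + 0*a_Z + 1/10*a_W + 1/2*a_U
  a_Z = 0*a_X + 1/2*a_Y + 1/10*a_Z + 0*a_W + 2/5*a_U
  a_W = 1/10*a_X + 3/10*a_Y + 3/10*a_Z + 1/10*a_W + 1/5*a_U

Substituting a_X = 1 and a_U = 0, rearrange to (I - Q) a = r where r[i] = P(i -> X):
  [4/5, 0, -1/10] . (a_Y, a_Z, a_W) = 1/5
  [-1/2, 9/10, 0] . (a_Y, a_Z, a_W) = 0
  [-3/10, -3/10, 9/10] . (a_Y, a_Z, a_W) = 1/10

Solving yields:
  a_Y = 57/202
  a_Z = 95/606
  a_W = 26/101

Starting state is Y, so the absorption probability is a_Y = 57/202.

Answer: 57/202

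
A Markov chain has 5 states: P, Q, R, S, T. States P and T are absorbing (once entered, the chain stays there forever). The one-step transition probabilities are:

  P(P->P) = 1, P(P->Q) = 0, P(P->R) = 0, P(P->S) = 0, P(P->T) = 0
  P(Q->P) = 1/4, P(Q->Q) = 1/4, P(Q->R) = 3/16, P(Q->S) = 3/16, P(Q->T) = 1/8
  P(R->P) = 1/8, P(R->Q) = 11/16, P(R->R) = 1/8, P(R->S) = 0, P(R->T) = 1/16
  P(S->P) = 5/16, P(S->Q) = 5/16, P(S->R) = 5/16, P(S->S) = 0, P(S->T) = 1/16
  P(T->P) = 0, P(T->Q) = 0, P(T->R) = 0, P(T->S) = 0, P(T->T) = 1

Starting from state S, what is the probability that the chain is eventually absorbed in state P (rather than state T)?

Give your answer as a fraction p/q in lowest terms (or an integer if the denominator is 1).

Let a_i = P(absorbed in P | start in state i).
Boundary conditions: a_P = 1, a_T = 0.
For each transient state i, a_i = sum_j P(i->j) * a_j:
  a_Q = 1/4*a_P + 1/4*a_Q + 3/16*a_R + 3/16*a_S + 1/8*a_T
  a_R = 1/8*a_P + 11/16*a_Q + 1/8*a_R + 0*a_S + 1/16*a_T
  a_S = 5/16*a_P + 5/16*a_Q + 5/16*a_R + 0*a_S + 1/16*a_T

Substituting a_P = 1 and a_T = 0, rearrange to (I - Q) a = r where r[i] = P(i -> P):
  [3/4, -3/16, -3/16] . (a_Q, a_R, a_S) = 1/4
  [-11/16, 7/8, 0] . (a_Q, a_R, a_S) = 1/8
  [-5/16, -5/16, 1] . (a_Q, a_R, a_S) = 5/16

Solving yields:
  a_Q = 176/255
  a_R = 1223/1785
  a_S = 265/357

Starting state is S, so the absorption probability is a_S = 265/357.

Answer: 265/357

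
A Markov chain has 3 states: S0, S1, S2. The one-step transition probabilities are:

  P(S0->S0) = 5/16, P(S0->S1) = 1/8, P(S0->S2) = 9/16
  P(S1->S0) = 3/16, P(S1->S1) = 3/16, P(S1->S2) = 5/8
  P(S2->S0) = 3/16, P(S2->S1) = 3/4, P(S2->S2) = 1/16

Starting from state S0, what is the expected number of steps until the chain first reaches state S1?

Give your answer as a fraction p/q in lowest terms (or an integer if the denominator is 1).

Let h_i = expected steps to first reach S1 from state i.
Boundary: h_S1 = 0.
First-step equations for the other states:
  h_S0 = 1 + 5/16*h_S0 + 1/8*h_S1 + 9/16*h_S2
  h_S2 = 1 + 3/16*h_S0 + 3/4*h_S1 + 1/16*h_S2

Substituting h_S1 = 0 and rearranging gives the linear system (I - Q) h = 1:
  [11/16, -9/16] . (h_S0, h_S2) = 1
  [-3/16, 15/16] . (h_S0, h_S2) = 1

Solving yields:
  h_S0 = 64/23
  h_S2 = 112/69

Starting state is S0, so the expected hitting time is h_S0 = 64/23.

Answer: 64/23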